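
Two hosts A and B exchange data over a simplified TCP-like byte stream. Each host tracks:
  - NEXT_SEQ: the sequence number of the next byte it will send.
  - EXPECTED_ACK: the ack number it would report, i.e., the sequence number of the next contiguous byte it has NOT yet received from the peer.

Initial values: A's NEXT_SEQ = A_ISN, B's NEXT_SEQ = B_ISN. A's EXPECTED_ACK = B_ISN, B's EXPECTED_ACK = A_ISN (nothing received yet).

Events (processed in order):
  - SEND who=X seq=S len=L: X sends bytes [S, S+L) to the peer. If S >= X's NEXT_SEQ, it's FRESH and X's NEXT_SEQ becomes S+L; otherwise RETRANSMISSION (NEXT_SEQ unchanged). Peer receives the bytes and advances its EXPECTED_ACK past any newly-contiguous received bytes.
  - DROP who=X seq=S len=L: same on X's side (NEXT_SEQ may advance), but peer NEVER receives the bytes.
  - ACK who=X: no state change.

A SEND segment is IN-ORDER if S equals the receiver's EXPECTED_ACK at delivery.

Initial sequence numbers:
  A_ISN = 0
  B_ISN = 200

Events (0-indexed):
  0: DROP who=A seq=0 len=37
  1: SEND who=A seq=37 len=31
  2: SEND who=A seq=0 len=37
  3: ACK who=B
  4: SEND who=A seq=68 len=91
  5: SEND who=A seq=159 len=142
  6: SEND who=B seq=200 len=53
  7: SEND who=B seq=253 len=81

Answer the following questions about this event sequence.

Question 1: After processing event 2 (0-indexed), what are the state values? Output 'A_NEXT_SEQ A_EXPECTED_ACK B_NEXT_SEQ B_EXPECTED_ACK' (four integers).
After event 0: A_seq=37 A_ack=200 B_seq=200 B_ack=0
After event 1: A_seq=68 A_ack=200 B_seq=200 B_ack=0
After event 2: A_seq=68 A_ack=200 B_seq=200 B_ack=68

68 200 200 68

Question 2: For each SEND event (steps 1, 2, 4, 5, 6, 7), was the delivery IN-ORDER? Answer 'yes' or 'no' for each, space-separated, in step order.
Step 1: SEND seq=37 -> out-of-order
Step 2: SEND seq=0 -> in-order
Step 4: SEND seq=68 -> in-order
Step 5: SEND seq=159 -> in-order
Step 6: SEND seq=200 -> in-order
Step 7: SEND seq=253 -> in-order

Answer: no yes yes yes yes yes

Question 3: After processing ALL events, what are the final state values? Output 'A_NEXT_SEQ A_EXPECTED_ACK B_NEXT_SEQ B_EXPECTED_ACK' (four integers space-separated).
After event 0: A_seq=37 A_ack=200 B_seq=200 B_ack=0
After event 1: A_seq=68 A_ack=200 B_seq=200 B_ack=0
After event 2: A_seq=68 A_ack=200 B_seq=200 B_ack=68
After event 3: A_seq=68 A_ack=200 B_seq=200 B_ack=68
After event 4: A_seq=159 A_ack=200 B_seq=200 B_ack=159
After event 5: A_seq=301 A_ack=200 B_seq=200 B_ack=301
After event 6: A_seq=301 A_ack=253 B_seq=253 B_ack=301
After event 7: A_seq=301 A_ack=334 B_seq=334 B_ack=301

Answer: 301 334 334 301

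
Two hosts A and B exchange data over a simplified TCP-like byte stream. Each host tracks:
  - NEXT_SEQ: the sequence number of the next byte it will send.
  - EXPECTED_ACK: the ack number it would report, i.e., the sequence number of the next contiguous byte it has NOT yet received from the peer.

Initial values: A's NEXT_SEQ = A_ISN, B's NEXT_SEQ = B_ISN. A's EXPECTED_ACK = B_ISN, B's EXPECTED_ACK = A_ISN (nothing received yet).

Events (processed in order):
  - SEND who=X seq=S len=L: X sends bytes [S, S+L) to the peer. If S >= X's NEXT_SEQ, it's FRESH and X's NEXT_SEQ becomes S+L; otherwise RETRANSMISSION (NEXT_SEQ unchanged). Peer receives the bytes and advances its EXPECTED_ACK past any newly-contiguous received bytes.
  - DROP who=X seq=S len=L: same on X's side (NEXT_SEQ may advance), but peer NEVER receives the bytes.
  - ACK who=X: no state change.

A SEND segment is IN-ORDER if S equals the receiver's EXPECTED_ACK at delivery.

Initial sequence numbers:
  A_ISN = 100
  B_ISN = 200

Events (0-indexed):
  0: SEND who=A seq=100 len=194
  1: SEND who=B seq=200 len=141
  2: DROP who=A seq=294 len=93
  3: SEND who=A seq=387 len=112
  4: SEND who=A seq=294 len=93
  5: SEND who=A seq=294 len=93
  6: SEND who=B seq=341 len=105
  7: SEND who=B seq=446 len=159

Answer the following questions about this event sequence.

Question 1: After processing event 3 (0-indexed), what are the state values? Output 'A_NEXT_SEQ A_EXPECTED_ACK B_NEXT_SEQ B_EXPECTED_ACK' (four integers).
After event 0: A_seq=294 A_ack=200 B_seq=200 B_ack=294
After event 1: A_seq=294 A_ack=341 B_seq=341 B_ack=294
After event 2: A_seq=387 A_ack=341 B_seq=341 B_ack=294
After event 3: A_seq=499 A_ack=341 B_seq=341 B_ack=294

499 341 341 294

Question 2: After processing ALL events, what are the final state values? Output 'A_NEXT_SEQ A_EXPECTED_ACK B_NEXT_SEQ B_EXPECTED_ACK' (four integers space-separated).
Answer: 499 605 605 499

Derivation:
After event 0: A_seq=294 A_ack=200 B_seq=200 B_ack=294
After event 1: A_seq=294 A_ack=341 B_seq=341 B_ack=294
After event 2: A_seq=387 A_ack=341 B_seq=341 B_ack=294
After event 3: A_seq=499 A_ack=341 B_seq=341 B_ack=294
After event 4: A_seq=499 A_ack=341 B_seq=341 B_ack=499
After event 5: A_seq=499 A_ack=341 B_seq=341 B_ack=499
After event 6: A_seq=499 A_ack=446 B_seq=446 B_ack=499
After event 7: A_seq=499 A_ack=605 B_seq=605 B_ack=499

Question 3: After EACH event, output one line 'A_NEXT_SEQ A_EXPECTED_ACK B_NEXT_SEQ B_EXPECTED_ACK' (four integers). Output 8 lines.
294 200 200 294
294 341 341 294
387 341 341 294
499 341 341 294
499 341 341 499
499 341 341 499
499 446 446 499
499 605 605 499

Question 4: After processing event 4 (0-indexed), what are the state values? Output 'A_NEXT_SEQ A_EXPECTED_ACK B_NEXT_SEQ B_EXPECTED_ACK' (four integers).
After event 0: A_seq=294 A_ack=200 B_seq=200 B_ack=294
After event 1: A_seq=294 A_ack=341 B_seq=341 B_ack=294
After event 2: A_seq=387 A_ack=341 B_seq=341 B_ack=294
After event 3: A_seq=499 A_ack=341 B_seq=341 B_ack=294
After event 4: A_seq=499 A_ack=341 B_seq=341 B_ack=499

499 341 341 499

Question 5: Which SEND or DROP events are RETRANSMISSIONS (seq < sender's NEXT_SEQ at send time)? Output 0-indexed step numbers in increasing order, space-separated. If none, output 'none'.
Answer: 4 5

Derivation:
Step 0: SEND seq=100 -> fresh
Step 1: SEND seq=200 -> fresh
Step 2: DROP seq=294 -> fresh
Step 3: SEND seq=387 -> fresh
Step 4: SEND seq=294 -> retransmit
Step 5: SEND seq=294 -> retransmit
Step 6: SEND seq=341 -> fresh
Step 7: SEND seq=446 -> fresh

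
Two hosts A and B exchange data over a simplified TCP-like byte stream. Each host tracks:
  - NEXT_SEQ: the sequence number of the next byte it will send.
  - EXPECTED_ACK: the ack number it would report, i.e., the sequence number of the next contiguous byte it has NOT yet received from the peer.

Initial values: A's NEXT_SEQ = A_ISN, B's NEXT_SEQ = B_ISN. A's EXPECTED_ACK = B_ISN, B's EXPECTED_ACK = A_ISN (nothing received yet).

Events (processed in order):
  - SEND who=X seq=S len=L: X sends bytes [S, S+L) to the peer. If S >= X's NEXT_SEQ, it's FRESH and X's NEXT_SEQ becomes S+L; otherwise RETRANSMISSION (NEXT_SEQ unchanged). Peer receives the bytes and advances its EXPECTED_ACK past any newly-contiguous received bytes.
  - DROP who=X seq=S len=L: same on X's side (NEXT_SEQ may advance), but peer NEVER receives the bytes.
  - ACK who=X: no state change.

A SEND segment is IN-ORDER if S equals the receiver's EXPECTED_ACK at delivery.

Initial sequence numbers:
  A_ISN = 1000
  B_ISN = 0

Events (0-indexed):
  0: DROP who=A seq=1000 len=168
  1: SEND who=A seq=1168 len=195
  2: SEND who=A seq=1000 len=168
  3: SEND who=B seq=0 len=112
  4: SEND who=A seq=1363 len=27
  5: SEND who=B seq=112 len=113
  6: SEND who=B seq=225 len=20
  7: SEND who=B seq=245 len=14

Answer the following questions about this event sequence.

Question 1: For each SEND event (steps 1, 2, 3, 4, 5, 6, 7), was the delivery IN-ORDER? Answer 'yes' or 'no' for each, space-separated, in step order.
Step 1: SEND seq=1168 -> out-of-order
Step 2: SEND seq=1000 -> in-order
Step 3: SEND seq=0 -> in-order
Step 4: SEND seq=1363 -> in-order
Step 5: SEND seq=112 -> in-order
Step 6: SEND seq=225 -> in-order
Step 7: SEND seq=245 -> in-order

Answer: no yes yes yes yes yes yes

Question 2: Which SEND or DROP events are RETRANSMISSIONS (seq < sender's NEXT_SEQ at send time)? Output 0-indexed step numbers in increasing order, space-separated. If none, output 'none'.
Answer: 2

Derivation:
Step 0: DROP seq=1000 -> fresh
Step 1: SEND seq=1168 -> fresh
Step 2: SEND seq=1000 -> retransmit
Step 3: SEND seq=0 -> fresh
Step 4: SEND seq=1363 -> fresh
Step 5: SEND seq=112 -> fresh
Step 6: SEND seq=225 -> fresh
Step 7: SEND seq=245 -> fresh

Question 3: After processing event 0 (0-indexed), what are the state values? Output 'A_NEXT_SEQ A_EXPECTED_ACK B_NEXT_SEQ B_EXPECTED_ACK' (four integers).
After event 0: A_seq=1168 A_ack=0 B_seq=0 B_ack=1000

1168 0 0 1000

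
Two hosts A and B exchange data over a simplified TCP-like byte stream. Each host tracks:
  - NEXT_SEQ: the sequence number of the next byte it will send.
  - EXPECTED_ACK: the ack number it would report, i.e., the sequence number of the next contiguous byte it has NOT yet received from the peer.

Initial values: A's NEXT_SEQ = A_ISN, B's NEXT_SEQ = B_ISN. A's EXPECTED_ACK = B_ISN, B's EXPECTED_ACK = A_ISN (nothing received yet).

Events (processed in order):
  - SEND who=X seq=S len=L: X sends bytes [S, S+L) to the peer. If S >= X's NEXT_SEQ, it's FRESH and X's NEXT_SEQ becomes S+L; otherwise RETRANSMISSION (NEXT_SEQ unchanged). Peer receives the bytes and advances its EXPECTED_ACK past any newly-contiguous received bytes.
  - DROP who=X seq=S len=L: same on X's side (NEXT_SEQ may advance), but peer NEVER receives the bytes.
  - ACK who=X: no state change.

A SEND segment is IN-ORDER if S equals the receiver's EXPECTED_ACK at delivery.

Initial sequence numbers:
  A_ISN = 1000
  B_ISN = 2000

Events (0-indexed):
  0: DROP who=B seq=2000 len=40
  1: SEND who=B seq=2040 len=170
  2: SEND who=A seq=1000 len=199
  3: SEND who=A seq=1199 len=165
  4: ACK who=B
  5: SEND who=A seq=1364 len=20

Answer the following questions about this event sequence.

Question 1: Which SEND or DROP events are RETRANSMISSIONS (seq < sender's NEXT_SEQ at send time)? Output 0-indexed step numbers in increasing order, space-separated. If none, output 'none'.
Answer: none

Derivation:
Step 0: DROP seq=2000 -> fresh
Step 1: SEND seq=2040 -> fresh
Step 2: SEND seq=1000 -> fresh
Step 3: SEND seq=1199 -> fresh
Step 5: SEND seq=1364 -> fresh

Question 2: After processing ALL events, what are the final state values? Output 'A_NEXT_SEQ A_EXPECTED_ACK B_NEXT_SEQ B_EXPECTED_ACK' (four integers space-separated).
After event 0: A_seq=1000 A_ack=2000 B_seq=2040 B_ack=1000
After event 1: A_seq=1000 A_ack=2000 B_seq=2210 B_ack=1000
After event 2: A_seq=1199 A_ack=2000 B_seq=2210 B_ack=1199
After event 3: A_seq=1364 A_ack=2000 B_seq=2210 B_ack=1364
After event 4: A_seq=1364 A_ack=2000 B_seq=2210 B_ack=1364
After event 5: A_seq=1384 A_ack=2000 B_seq=2210 B_ack=1384

Answer: 1384 2000 2210 1384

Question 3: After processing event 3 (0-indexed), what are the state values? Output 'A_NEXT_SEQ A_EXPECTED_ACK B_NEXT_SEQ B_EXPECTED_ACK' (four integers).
After event 0: A_seq=1000 A_ack=2000 B_seq=2040 B_ack=1000
After event 1: A_seq=1000 A_ack=2000 B_seq=2210 B_ack=1000
After event 2: A_seq=1199 A_ack=2000 B_seq=2210 B_ack=1199
After event 3: A_seq=1364 A_ack=2000 B_seq=2210 B_ack=1364

1364 2000 2210 1364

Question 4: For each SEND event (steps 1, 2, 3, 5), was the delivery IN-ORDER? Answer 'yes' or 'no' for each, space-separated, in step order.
Step 1: SEND seq=2040 -> out-of-order
Step 2: SEND seq=1000 -> in-order
Step 3: SEND seq=1199 -> in-order
Step 5: SEND seq=1364 -> in-order

Answer: no yes yes yes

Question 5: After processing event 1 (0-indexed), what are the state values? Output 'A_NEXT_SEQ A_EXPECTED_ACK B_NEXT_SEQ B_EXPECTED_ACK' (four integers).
After event 0: A_seq=1000 A_ack=2000 B_seq=2040 B_ack=1000
After event 1: A_seq=1000 A_ack=2000 B_seq=2210 B_ack=1000

1000 2000 2210 1000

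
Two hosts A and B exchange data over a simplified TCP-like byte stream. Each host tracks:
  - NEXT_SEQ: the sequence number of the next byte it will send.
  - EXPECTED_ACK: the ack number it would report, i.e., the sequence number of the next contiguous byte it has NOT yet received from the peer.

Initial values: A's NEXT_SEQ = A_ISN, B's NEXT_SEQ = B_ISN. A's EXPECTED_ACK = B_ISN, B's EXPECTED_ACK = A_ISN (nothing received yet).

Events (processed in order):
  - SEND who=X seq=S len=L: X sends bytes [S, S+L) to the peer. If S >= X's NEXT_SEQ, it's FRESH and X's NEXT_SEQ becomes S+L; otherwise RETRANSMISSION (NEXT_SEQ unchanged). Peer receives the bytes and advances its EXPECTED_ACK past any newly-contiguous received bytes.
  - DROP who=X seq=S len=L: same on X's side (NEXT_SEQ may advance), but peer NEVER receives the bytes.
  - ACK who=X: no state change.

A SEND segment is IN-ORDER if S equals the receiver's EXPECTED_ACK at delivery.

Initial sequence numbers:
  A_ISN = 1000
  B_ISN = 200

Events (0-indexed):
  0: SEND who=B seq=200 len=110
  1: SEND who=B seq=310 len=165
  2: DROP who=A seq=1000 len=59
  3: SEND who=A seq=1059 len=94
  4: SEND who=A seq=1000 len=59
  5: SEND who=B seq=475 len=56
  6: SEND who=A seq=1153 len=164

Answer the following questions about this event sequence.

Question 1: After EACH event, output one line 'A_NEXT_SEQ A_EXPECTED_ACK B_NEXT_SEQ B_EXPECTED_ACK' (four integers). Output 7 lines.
1000 310 310 1000
1000 475 475 1000
1059 475 475 1000
1153 475 475 1000
1153 475 475 1153
1153 531 531 1153
1317 531 531 1317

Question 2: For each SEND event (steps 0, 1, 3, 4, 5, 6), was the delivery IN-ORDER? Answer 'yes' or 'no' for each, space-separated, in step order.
Step 0: SEND seq=200 -> in-order
Step 1: SEND seq=310 -> in-order
Step 3: SEND seq=1059 -> out-of-order
Step 4: SEND seq=1000 -> in-order
Step 5: SEND seq=475 -> in-order
Step 6: SEND seq=1153 -> in-order

Answer: yes yes no yes yes yes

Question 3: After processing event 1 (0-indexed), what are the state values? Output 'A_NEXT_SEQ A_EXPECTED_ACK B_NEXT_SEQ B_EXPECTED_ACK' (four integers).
After event 0: A_seq=1000 A_ack=310 B_seq=310 B_ack=1000
After event 1: A_seq=1000 A_ack=475 B_seq=475 B_ack=1000

1000 475 475 1000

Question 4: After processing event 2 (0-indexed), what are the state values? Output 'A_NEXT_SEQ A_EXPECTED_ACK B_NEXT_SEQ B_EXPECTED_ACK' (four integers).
After event 0: A_seq=1000 A_ack=310 B_seq=310 B_ack=1000
After event 1: A_seq=1000 A_ack=475 B_seq=475 B_ack=1000
After event 2: A_seq=1059 A_ack=475 B_seq=475 B_ack=1000

1059 475 475 1000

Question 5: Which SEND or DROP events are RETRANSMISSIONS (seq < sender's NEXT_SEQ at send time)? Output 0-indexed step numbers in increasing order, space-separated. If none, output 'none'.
Answer: 4

Derivation:
Step 0: SEND seq=200 -> fresh
Step 1: SEND seq=310 -> fresh
Step 2: DROP seq=1000 -> fresh
Step 3: SEND seq=1059 -> fresh
Step 4: SEND seq=1000 -> retransmit
Step 5: SEND seq=475 -> fresh
Step 6: SEND seq=1153 -> fresh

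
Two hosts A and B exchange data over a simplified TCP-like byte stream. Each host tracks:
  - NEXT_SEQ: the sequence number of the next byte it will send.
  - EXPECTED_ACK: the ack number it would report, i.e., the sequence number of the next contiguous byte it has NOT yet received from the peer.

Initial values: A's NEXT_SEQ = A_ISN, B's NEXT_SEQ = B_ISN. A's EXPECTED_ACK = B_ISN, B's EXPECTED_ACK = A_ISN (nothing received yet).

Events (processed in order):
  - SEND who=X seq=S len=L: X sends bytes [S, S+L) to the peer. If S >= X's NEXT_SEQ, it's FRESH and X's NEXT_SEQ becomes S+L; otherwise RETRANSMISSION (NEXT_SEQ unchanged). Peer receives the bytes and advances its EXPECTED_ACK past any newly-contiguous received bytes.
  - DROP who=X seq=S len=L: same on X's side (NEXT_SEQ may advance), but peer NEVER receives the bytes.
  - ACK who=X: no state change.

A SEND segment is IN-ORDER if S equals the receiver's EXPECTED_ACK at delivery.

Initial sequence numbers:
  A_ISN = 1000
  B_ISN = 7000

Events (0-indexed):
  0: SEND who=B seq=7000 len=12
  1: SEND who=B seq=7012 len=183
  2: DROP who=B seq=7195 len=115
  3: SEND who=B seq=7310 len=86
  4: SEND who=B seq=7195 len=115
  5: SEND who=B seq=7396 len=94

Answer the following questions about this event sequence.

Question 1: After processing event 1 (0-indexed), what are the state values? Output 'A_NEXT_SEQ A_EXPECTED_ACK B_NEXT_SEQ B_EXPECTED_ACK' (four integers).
After event 0: A_seq=1000 A_ack=7012 B_seq=7012 B_ack=1000
After event 1: A_seq=1000 A_ack=7195 B_seq=7195 B_ack=1000

1000 7195 7195 1000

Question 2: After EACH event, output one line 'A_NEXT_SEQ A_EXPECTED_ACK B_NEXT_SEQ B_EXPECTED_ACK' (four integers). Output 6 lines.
1000 7012 7012 1000
1000 7195 7195 1000
1000 7195 7310 1000
1000 7195 7396 1000
1000 7396 7396 1000
1000 7490 7490 1000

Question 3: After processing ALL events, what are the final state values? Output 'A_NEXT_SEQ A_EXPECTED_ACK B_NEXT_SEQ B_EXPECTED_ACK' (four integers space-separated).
Answer: 1000 7490 7490 1000

Derivation:
After event 0: A_seq=1000 A_ack=7012 B_seq=7012 B_ack=1000
After event 1: A_seq=1000 A_ack=7195 B_seq=7195 B_ack=1000
After event 2: A_seq=1000 A_ack=7195 B_seq=7310 B_ack=1000
After event 3: A_seq=1000 A_ack=7195 B_seq=7396 B_ack=1000
After event 4: A_seq=1000 A_ack=7396 B_seq=7396 B_ack=1000
After event 5: A_seq=1000 A_ack=7490 B_seq=7490 B_ack=1000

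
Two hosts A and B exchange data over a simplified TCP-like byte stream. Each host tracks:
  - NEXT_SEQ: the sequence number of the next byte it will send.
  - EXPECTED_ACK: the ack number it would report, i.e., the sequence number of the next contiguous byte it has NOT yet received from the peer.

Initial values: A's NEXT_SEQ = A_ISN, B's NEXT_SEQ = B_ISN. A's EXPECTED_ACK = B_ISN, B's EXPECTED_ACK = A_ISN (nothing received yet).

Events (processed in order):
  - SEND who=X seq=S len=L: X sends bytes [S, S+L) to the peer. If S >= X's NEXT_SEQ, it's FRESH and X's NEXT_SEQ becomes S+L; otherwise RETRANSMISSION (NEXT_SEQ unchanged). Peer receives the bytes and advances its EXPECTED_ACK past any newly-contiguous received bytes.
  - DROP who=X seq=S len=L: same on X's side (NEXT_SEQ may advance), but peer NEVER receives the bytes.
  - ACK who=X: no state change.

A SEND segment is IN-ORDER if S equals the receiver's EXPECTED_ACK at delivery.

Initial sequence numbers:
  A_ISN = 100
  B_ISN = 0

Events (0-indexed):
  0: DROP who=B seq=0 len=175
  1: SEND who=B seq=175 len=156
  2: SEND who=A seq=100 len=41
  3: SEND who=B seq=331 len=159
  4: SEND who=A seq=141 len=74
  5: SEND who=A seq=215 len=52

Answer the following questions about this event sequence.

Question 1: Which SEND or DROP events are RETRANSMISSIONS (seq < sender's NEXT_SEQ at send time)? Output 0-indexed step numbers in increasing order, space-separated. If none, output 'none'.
Answer: none

Derivation:
Step 0: DROP seq=0 -> fresh
Step 1: SEND seq=175 -> fresh
Step 2: SEND seq=100 -> fresh
Step 3: SEND seq=331 -> fresh
Step 4: SEND seq=141 -> fresh
Step 5: SEND seq=215 -> fresh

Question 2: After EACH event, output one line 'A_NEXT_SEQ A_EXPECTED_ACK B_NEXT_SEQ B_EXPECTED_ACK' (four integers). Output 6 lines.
100 0 175 100
100 0 331 100
141 0 331 141
141 0 490 141
215 0 490 215
267 0 490 267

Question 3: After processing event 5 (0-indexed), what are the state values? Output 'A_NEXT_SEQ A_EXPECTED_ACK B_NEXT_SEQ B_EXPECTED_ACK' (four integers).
After event 0: A_seq=100 A_ack=0 B_seq=175 B_ack=100
After event 1: A_seq=100 A_ack=0 B_seq=331 B_ack=100
After event 2: A_seq=141 A_ack=0 B_seq=331 B_ack=141
After event 3: A_seq=141 A_ack=0 B_seq=490 B_ack=141
After event 4: A_seq=215 A_ack=0 B_seq=490 B_ack=215
After event 5: A_seq=267 A_ack=0 B_seq=490 B_ack=267

267 0 490 267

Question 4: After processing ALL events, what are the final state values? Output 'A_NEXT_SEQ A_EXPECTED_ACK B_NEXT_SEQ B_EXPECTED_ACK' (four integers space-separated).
After event 0: A_seq=100 A_ack=0 B_seq=175 B_ack=100
After event 1: A_seq=100 A_ack=0 B_seq=331 B_ack=100
After event 2: A_seq=141 A_ack=0 B_seq=331 B_ack=141
After event 3: A_seq=141 A_ack=0 B_seq=490 B_ack=141
After event 4: A_seq=215 A_ack=0 B_seq=490 B_ack=215
After event 5: A_seq=267 A_ack=0 B_seq=490 B_ack=267

Answer: 267 0 490 267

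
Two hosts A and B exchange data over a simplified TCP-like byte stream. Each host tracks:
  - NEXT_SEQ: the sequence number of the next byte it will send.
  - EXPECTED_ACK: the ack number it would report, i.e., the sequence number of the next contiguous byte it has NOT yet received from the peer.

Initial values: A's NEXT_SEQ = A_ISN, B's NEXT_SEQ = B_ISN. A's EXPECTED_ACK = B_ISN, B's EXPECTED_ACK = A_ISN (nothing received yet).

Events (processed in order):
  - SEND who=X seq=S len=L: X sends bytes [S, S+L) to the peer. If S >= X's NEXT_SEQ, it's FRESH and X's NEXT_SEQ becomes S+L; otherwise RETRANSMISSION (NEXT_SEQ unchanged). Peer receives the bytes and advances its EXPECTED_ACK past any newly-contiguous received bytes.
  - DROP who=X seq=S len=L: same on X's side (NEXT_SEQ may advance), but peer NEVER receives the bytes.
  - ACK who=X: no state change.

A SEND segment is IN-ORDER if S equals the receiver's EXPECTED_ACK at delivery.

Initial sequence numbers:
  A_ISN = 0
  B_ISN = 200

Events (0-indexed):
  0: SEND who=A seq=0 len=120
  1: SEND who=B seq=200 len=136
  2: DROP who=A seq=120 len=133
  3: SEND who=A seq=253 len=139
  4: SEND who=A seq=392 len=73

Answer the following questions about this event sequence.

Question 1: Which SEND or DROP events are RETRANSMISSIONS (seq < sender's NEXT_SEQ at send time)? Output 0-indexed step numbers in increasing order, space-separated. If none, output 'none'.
Step 0: SEND seq=0 -> fresh
Step 1: SEND seq=200 -> fresh
Step 2: DROP seq=120 -> fresh
Step 3: SEND seq=253 -> fresh
Step 4: SEND seq=392 -> fresh

Answer: none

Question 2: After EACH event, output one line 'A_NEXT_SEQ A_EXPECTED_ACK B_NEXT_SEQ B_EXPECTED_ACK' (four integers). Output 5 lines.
120 200 200 120
120 336 336 120
253 336 336 120
392 336 336 120
465 336 336 120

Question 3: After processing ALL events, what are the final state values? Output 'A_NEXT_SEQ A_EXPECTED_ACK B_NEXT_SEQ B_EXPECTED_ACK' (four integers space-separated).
After event 0: A_seq=120 A_ack=200 B_seq=200 B_ack=120
After event 1: A_seq=120 A_ack=336 B_seq=336 B_ack=120
After event 2: A_seq=253 A_ack=336 B_seq=336 B_ack=120
After event 3: A_seq=392 A_ack=336 B_seq=336 B_ack=120
After event 4: A_seq=465 A_ack=336 B_seq=336 B_ack=120

Answer: 465 336 336 120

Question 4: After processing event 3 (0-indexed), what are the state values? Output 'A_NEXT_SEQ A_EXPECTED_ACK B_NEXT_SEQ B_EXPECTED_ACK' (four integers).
After event 0: A_seq=120 A_ack=200 B_seq=200 B_ack=120
After event 1: A_seq=120 A_ack=336 B_seq=336 B_ack=120
After event 2: A_seq=253 A_ack=336 B_seq=336 B_ack=120
After event 3: A_seq=392 A_ack=336 B_seq=336 B_ack=120

392 336 336 120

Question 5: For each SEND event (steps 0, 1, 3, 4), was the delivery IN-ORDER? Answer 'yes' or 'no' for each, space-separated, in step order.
Step 0: SEND seq=0 -> in-order
Step 1: SEND seq=200 -> in-order
Step 3: SEND seq=253 -> out-of-order
Step 4: SEND seq=392 -> out-of-order

Answer: yes yes no no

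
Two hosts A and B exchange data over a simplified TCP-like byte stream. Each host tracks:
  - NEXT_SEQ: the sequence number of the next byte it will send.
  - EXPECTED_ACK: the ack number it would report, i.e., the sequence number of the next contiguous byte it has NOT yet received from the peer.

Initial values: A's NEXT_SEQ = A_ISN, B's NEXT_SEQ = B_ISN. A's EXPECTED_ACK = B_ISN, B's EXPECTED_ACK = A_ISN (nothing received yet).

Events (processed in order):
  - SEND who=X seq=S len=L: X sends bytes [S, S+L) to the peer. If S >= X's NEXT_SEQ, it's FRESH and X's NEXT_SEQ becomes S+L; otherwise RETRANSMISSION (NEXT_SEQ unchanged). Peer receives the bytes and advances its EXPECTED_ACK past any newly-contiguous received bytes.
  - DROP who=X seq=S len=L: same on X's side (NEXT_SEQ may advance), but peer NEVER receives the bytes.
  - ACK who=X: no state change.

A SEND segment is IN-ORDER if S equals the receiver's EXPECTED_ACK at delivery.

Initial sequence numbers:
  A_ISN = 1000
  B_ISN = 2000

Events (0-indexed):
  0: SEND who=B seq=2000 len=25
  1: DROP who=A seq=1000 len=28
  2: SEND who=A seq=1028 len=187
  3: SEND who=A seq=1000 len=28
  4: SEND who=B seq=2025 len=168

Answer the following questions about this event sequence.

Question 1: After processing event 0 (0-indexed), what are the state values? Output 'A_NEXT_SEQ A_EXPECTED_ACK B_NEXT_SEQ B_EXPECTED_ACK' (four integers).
After event 0: A_seq=1000 A_ack=2025 B_seq=2025 B_ack=1000

1000 2025 2025 1000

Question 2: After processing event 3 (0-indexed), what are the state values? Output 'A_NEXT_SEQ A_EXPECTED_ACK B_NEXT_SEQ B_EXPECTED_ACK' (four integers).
After event 0: A_seq=1000 A_ack=2025 B_seq=2025 B_ack=1000
After event 1: A_seq=1028 A_ack=2025 B_seq=2025 B_ack=1000
After event 2: A_seq=1215 A_ack=2025 B_seq=2025 B_ack=1000
After event 3: A_seq=1215 A_ack=2025 B_seq=2025 B_ack=1215

1215 2025 2025 1215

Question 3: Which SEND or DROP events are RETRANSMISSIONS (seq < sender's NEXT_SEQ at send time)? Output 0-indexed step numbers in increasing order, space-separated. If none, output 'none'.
Step 0: SEND seq=2000 -> fresh
Step 1: DROP seq=1000 -> fresh
Step 2: SEND seq=1028 -> fresh
Step 3: SEND seq=1000 -> retransmit
Step 4: SEND seq=2025 -> fresh

Answer: 3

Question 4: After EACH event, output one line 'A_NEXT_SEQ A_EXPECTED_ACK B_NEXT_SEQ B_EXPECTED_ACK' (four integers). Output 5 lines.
1000 2025 2025 1000
1028 2025 2025 1000
1215 2025 2025 1000
1215 2025 2025 1215
1215 2193 2193 1215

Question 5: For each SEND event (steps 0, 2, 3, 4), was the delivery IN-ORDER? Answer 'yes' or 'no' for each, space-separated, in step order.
Step 0: SEND seq=2000 -> in-order
Step 2: SEND seq=1028 -> out-of-order
Step 3: SEND seq=1000 -> in-order
Step 4: SEND seq=2025 -> in-order

Answer: yes no yes yes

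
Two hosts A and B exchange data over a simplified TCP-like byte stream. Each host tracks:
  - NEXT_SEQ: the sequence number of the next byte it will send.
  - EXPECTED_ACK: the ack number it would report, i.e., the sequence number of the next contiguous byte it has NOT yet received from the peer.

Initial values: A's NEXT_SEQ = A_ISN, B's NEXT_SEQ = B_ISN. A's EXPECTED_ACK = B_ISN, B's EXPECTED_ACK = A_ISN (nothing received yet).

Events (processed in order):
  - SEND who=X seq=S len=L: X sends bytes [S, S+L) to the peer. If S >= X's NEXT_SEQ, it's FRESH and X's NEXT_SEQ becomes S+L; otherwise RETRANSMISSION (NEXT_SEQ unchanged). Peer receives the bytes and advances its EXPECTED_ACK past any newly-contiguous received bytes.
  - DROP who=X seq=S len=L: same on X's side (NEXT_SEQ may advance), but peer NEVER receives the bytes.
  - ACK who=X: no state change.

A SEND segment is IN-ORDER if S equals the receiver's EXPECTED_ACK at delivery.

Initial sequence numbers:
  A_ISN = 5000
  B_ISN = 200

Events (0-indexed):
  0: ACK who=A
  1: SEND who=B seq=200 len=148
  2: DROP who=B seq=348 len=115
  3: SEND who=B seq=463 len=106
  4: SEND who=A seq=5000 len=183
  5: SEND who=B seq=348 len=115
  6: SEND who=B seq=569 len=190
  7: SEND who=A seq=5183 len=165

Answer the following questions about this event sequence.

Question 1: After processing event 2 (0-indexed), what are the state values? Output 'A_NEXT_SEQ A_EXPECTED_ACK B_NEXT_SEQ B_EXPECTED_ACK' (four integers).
After event 0: A_seq=5000 A_ack=200 B_seq=200 B_ack=5000
After event 1: A_seq=5000 A_ack=348 B_seq=348 B_ack=5000
After event 2: A_seq=5000 A_ack=348 B_seq=463 B_ack=5000

5000 348 463 5000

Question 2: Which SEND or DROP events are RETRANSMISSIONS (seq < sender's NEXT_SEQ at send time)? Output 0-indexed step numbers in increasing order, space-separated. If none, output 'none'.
Step 1: SEND seq=200 -> fresh
Step 2: DROP seq=348 -> fresh
Step 3: SEND seq=463 -> fresh
Step 4: SEND seq=5000 -> fresh
Step 5: SEND seq=348 -> retransmit
Step 6: SEND seq=569 -> fresh
Step 7: SEND seq=5183 -> fresh

Answer: 5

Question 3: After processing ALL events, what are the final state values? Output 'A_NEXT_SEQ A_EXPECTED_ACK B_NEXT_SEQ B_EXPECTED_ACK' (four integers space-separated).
After event 0: A_seq=5000 A_ack=200 B_seq=200 B_ack=5000
After event 1: A_seq=5000 A_ack=348 B_seq=348 B_ack=5000
After event 2: A_seq=5000 A_ack=348 B_seq=463 B_ack=5000
After event 3: A_seq=5000 A_ack=348 B_seq=569 B_ack=5000
After event 4: A_seq=5183 A_ack=348 B_seq=569 B_ack=5183
After event 5: A_seq=5183 A_ack=569 B_seq=569 B_ack=5183
After event 6: A_seq=5183 A_ack=759 B_seq=759 B_ack=5183
After event 7: A_seq=5348 A_ack=759 B_seq=759 B_ack=5348

Answer: 5348 759 759 5348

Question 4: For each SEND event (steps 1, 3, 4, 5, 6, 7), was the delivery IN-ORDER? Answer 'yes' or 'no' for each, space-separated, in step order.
Step 1: SEND seq=200 -> in-order
Step 3: SEND seq=463 -> out-of-order
Step 4: SEND seq=5000 -> in-order
Step 5: SEND seq=348 -> in-order
Step 6: SEND seq=569 -> in-order
Step 7: SEND seq=5183 -> in-order

Answer: yes no yes yes yes yes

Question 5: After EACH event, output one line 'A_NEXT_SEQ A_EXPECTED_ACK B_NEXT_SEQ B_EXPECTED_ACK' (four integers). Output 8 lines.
5000 200 200 5000
5000 348 348 5000
5000 348 463 5000
5000 348 569 5000
5183 348 569 5183
5183 569 569 5183
5183 759 759 5183
5348 759 759 5348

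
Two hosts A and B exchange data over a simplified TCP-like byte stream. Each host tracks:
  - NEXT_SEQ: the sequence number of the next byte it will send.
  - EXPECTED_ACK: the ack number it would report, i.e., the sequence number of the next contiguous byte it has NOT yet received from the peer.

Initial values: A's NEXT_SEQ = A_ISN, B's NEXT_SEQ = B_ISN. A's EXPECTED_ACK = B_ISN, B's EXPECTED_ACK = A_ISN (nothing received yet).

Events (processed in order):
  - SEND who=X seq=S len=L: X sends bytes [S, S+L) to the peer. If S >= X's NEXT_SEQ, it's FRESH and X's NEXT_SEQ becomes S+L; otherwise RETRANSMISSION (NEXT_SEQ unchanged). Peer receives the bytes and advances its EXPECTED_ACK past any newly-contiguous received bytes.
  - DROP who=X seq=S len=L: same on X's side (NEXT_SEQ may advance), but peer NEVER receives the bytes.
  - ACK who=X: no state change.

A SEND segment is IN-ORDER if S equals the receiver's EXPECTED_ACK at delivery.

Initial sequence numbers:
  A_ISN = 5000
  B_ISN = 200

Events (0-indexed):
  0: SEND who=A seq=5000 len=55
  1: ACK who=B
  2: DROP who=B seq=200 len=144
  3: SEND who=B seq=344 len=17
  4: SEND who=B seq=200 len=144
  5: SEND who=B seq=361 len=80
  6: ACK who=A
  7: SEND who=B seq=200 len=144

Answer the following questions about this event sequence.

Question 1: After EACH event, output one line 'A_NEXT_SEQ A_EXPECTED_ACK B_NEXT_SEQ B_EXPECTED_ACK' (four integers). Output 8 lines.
5055 200 200 5055
5055 200 200 5055
5055 200 344 5055
5055 200 361 5055
5055 361 361 5055
5055 441 441 5055
5055 441 441 5055
5055 441 441 5055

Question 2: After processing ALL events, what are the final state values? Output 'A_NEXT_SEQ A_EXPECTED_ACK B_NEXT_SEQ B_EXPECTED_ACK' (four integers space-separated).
After event 0: A_seq=5055 A_ack=200 B_seq=200 B_ack=5055
After event 1: A_seq=5055 A_ack=200 B_seq=200 B_ack=5055
After event 2: A_seq=5055 A_ack=200 B_seq=344 B_ack=5055
After event 3: A_seq=5055 A_ack=200 B_seq=361 B_ack=5055
After event 4: A_seq=5055 A_ack=361 B_seq=361 B_ack=5055
After event 5: A_seq=5055 A_ack=441 B_seq=441 B_ack=5055
After event 6: A_seq=5055 A_ack=441 B_seq=441 B_ack=5055
After event 7: A_seq=5055 A_ack=441 B_seq=441 B_ack=5055

Answer: 5055 441 441 5055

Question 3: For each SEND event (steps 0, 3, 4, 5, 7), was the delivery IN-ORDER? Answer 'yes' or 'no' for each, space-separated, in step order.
Answer: yes no yes yes no

Derivation:
Step 0: SEND seq=5000 -> in-order
Step 3: SEND seq=344 -> out-of-order
Step 4: SEND seq=200 -> in-order
Step 5: SEND seq=361 -> in-order
Step 7: SEND seq=200 -> out-of-order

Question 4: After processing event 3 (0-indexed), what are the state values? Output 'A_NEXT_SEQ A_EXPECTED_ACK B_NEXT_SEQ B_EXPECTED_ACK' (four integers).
After event 0: A_seq=5055 A_ack=200 B_seq=200 B_ack=5055
After event 1: A_seq=5055 A_ack=200 B_seq=200 B_ack=5055
After event 2: A_seq=5055 A_ack=200 B_seq=344 B_ack=5055
After event 3: A_seq=5055 A_ack=200 B_seq=361 B_ack=5055

5055 200 361 5055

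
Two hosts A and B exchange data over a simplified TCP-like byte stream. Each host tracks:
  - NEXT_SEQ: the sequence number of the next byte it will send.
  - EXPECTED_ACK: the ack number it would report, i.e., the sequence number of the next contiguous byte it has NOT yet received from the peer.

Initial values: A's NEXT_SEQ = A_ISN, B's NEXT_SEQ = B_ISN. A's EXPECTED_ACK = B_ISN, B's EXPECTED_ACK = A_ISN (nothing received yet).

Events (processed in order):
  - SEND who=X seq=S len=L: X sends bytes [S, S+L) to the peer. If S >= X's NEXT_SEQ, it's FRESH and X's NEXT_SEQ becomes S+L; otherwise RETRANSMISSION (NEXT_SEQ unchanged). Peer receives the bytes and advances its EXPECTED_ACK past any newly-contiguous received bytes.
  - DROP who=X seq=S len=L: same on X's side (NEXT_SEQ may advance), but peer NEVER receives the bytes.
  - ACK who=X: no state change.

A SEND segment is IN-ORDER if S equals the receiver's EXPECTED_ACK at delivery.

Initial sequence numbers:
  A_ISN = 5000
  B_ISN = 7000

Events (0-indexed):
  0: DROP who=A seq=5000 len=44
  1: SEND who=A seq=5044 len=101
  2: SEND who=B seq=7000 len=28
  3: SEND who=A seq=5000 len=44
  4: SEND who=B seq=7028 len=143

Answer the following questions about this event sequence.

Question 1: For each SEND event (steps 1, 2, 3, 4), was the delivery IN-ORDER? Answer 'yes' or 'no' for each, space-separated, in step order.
Answer: no yes yes yes

Derivation:
Step 1: SEND seq=5044 -> out-of-order
Step 2: SEND seq=7000 -> in-order
Step 3: SEND seq=5000 -> in-order
Step 4: SEND seq=7028 -> in-order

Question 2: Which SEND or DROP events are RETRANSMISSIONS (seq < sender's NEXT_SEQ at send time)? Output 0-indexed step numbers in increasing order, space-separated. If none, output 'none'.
Step 0: DROP seq=5000 -> fresh
Step 1: SEND seq=5044 -> fresh
Step 2: SEND seq=7000 -> fresh
Step 3: SEND seq=5000 -> retransmit
Step 4: SEND seq=7028 -> fresh

Answer: 3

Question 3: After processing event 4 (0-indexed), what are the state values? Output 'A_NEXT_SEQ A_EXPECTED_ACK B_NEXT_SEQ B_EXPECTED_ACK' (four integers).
After event 0: A_seq=5044 A_ack=7000 B_seq=7000 B_ack=5000
After event 1: A_seq=5145 A_ack=7000 B_seq=7000 B_ack=5000
After event 2: A_seq=5145 A_ack=7028 B_seq=7028 B_ack=5000
After event 3: A_seq=5145 A_ack=7028 B_seq=7028 B_ack=5145
After event 4: A_seq=5145 A_ack=7171 B_seq=7171 B_ack=5145

5145 7171 7171 5145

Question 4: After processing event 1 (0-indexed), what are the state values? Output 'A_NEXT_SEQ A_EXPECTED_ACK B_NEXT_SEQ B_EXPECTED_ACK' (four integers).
After event 0: A_seq=5044 A_ack=7000 B_seq=7000 B_ack=5000
After event 1: A_seq=5145 A_ack=7000 B_seq=7000 B_ack=5000

5145 7000 7000 5000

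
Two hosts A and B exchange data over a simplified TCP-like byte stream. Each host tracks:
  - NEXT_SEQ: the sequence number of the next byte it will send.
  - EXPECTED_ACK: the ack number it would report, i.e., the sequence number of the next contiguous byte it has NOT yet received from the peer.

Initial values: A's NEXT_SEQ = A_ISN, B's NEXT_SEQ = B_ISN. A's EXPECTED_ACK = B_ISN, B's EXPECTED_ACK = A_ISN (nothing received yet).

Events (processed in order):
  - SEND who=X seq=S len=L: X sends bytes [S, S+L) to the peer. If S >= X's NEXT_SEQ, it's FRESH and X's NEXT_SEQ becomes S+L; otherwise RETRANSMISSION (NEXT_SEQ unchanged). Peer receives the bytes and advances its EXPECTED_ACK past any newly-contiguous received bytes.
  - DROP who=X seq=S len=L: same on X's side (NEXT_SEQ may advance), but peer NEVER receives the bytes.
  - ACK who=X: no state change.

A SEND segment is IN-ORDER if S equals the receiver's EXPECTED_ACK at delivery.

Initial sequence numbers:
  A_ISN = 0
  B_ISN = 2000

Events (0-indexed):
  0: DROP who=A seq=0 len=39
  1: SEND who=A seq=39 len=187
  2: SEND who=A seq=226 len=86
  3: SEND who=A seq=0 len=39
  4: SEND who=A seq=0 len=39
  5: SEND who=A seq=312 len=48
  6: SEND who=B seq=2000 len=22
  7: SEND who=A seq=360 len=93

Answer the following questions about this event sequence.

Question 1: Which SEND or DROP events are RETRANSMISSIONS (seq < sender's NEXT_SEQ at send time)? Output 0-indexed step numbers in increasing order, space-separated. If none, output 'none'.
Answer: 3 4

Derivation:
Step 0: DROP seq=0 -> fresh
Step 1: SEND seq=39 -> fresh
Step 2: SEND seq=226 -> fresh
Step 3: SEND seq=0 -> retransmit
Step 4: SEND seq=0 -> retransmit
Step 5: SEND seq=312 -> fresh
Step 6: SEND seq=2000 -> fresh
Step 7: SEND seq=360 -> fresh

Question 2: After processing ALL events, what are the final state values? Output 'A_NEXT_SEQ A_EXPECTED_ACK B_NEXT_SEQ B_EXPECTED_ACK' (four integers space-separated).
After event 0: A_seq=39 A_ack=2000 B_seq=2000 B_ack=0
After event 1: A_seq=226 A_ack=2000 B_seq=2000 B_ack=0
After event 2: A_seq=312 A_ack=2000 B_seq=2000 B_ack=0
After event 3: A_seq=312 A_ack=2000 B_seq=2000 B_ack=312
After event 4: A_seq=312 A_ack=2000 B_seq=2000 B_ack=312
After event 5: A_seq=360 A_ack=2000 B_seq=2000 B_ack=360
After event 6: A_seq=360 A_ack=2022 B_seq=2022 B_ack=360
After event 7: A_seq=453 A_ack=2022 B_seq=2022 B_ack=453

Answer: 453 2022 2022 453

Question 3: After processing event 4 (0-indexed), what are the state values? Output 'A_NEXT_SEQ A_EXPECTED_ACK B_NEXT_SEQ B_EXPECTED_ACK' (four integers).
After event 0: A_seq=39 A_ack=2000 B_seq=2000 B_ack=0
After event 1: A_seq=226 A_ack=2000 B_seq=2000 B_ack=0
After event 2: A_seq=312 A_ack=2000 B_seq=2000 B_ack=0
After event 3: A_seq=312 A_ack=2000 B_seq=2000 B_ack=312
After event 4: A_seq=312 A_ack=2000 B_seq=2000 B_ack=312

312 2000 2000 312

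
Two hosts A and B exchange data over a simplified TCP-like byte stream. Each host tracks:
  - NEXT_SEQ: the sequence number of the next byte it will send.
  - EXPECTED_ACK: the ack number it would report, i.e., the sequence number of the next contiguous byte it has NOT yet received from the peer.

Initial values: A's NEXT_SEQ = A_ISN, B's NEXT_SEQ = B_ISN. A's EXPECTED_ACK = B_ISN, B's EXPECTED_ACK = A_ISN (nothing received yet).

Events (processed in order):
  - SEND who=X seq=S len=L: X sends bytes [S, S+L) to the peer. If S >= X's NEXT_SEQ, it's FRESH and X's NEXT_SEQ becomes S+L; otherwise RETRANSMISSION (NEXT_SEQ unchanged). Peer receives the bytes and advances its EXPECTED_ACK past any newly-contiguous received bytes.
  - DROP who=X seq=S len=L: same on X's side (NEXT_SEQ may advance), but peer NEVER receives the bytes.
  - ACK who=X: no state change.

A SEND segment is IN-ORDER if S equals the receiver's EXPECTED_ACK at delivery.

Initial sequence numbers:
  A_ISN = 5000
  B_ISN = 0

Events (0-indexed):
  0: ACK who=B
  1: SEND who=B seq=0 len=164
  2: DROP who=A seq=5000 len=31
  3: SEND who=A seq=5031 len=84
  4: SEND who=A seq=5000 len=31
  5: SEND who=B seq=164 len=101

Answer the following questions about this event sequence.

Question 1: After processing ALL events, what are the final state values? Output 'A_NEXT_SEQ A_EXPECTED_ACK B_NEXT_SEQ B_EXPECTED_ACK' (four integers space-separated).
Answer: 5115 265 265 5115

Derivation:
After event 0: A_seq=5000 A_ack=0 B_seq=0 B_ack=5000
After event 1: A_seq=5000 A_ack=164 B_seq=164 B_ack=5000
After event 2: A_seq=5031 A_ack=164 B_seq=164 B_ack=5000
After event 3: A_seq=5115 A_ack=164 B_seq=164 B_ack=5000
After event 4: A_seq=5115 A_ack=164 B_seq=164 B_ack=5115
After event 5: A_seq=5115 A_ack=265 B_seq=265 B_ack=5115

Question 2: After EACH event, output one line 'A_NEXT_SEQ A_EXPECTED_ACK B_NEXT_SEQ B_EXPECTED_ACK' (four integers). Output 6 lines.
5000 0 0 5000
5000 164 164 5000
5031 164 164 5000
5115 164 164 5000
5115 164 164 5115
5115 265 265 5115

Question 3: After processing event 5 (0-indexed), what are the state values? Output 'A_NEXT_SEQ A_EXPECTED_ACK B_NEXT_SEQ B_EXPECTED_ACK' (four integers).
After event 0: A_seq=5000 A_ack=0 B_seq=0 B_ack=5000
After event 1: A_seq=5000 A_ack=164 B_seq=164 B_ack=5000
After event 2: A_seq=5031 A_ack=164 B_seq=164 B_ack=5000
After event 3: A_seq=5115 A_ack=164 B_seq=164 B_ack=5000
After event 4: A_seq=5115 A_ack=164 B_seq=164 B_ack=5115
After event 5: A_seq=5115 A_ack=265 B_seq=265 B_ack=5115

5115 265 265 5115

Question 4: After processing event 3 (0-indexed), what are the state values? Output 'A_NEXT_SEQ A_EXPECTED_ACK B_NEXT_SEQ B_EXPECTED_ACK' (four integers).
After event 0: A_seq=5000 A_ack=0 B_seq=0 B_ack=5000
After event 1: A_seq=5000 A_ack=164 B_seq=164 B_ack=5000
After event 2: A_seq=5031 A_ack=164 B_seq=164 B_ack=5000
After event 3: A_seq=5115 A_ack=164 B_seq=164 B_ack=5000

5115 164 164 5000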